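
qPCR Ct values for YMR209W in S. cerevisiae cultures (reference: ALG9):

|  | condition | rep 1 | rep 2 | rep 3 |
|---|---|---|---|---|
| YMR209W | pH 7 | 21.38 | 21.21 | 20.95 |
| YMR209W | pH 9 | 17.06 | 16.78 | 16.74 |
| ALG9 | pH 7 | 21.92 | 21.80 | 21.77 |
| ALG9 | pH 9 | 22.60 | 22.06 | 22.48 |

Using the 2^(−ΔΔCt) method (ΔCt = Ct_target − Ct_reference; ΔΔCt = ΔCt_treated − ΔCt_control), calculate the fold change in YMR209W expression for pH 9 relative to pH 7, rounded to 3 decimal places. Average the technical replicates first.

Mean Ct: YMR209W pH 7 21.180; YMR209W pH 9 16.860; ALG9 pH 7 21.830; ALG9 pH 9 22.380
ΔCt(pH 7) = 21.180 − 21.830 = -0.650
ΔCt(pH 9) = 16.860 − 22.380 = -5.520
ΔΔCt = -5.520 − (-0.650) = -4.870
Fold change = 2^(−(-4.870)) = 2^4.870 = 29.2426

29.243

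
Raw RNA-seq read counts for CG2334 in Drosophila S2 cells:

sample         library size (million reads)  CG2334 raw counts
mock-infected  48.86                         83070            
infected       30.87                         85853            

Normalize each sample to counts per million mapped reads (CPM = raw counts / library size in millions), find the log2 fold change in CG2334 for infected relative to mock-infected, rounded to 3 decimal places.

CPM(mock-infected) = 83070 / 48.86 = 1700.1637
CPM(infected) = 85853 / 30.87 = 2781.1144
Fold change = 2781.1144 / 1700.1637 = 1.63579
log2(1.63579) = 0.7100

0.710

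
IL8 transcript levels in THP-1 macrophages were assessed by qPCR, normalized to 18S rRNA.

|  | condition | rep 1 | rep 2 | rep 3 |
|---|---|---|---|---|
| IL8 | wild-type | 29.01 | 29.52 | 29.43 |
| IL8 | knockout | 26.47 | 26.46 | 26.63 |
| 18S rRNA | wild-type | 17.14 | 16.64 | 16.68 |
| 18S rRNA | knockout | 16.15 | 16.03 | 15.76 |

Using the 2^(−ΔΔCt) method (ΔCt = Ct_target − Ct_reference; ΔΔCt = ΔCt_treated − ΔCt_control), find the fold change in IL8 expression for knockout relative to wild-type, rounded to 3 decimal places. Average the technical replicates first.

3.891

Mean Ct: IL8 wild-type 29.320; IL8 knockout 26.520; 18S rRNA wild-type 16.820; 18S rRNA knockout 15.980
ΔCt(wild-type) = 29.320 − 16.820 = 12.500
ΔCt(knockout) = 26.520 − 15.980 = 10.540
ΔΔCt = 10.540 − 12.500 = -1.960
Fold change = 2^(−(-1.960)) = 2^1.960 = 3.8906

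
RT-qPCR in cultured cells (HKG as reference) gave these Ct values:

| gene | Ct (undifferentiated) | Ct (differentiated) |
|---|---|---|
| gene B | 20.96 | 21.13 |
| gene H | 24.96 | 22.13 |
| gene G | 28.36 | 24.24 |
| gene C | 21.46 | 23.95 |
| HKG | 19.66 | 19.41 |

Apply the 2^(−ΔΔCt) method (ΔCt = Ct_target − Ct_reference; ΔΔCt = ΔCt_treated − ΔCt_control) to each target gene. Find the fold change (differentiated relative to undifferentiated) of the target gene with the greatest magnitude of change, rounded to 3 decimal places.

14.621

gene B: ΔΔCt = (21.13−19.41) − (20.96−19.66) = 1.72 − 1.30 = 0.42; fold change = 2^-0.42 = 0.747
gene H: ΔΔCt = (22.13−19.41) − (24.96−19.66) = 2.72 − 5.30 = -2.58; fold change = 2^2.58 = 5.979
gene G: ΔΔCt = (24.24−19.41) − (28.36−19.66) = 4.83 − 8.70 = -3.87; fold change = 2^3.87 = 14.621
gene C: ΔΔCt = (23.95−19.41) − (21.46−19.66) = 4.54 − 1.80 = 2.74; fold change = 2^-2.74 = 0.150
gene G has the largest |ΔΔCt| = 3.87.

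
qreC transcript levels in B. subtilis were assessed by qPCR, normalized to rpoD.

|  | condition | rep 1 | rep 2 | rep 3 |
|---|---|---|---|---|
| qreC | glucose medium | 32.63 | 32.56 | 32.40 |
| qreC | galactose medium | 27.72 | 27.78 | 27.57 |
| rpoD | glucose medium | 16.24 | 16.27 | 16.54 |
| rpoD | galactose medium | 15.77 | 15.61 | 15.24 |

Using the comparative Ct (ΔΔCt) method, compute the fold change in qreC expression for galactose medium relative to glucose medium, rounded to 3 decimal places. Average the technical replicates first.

Mean Ct: qreC glucose medium 32.530; qreC galactose medium 27.690; rpoD glucose medium 16.350; rpoD galactose medium 15.540
ΔCt(glucose medium) = 32.530 − 16.350 = 16.180
ΔCt(galactose medium) = 27.690 − 15.540 = 12.150
ΔΔCt = 12.150 − 16.180 = -4.030
Fold change = 2^(−(-4.030)) = 2^4.030 = 16.3362

16.336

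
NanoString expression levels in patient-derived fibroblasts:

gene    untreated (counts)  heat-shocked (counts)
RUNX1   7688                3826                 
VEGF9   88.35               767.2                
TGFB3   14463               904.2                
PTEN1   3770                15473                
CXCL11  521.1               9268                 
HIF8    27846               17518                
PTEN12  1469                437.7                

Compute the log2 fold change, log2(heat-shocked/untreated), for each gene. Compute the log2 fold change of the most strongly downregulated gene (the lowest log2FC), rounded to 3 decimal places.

-4.000

log2(3826/7688) = -1.007  (RUNX1)
log2(767.2/88.35) = 3.118  (VEGF9)
log2(904.2/14463) = -4.000  (TGFB3)
log2(15473/3770) = 2.037  (PTEN1)
log2(9268/521.1) = 4.153  (CXCL11)
log2(17518/27846) = -0.669  (HIF8)
log2(437.7/1469) = -1.747  (PTEN12)
TGFB3 is most strongly downregulated.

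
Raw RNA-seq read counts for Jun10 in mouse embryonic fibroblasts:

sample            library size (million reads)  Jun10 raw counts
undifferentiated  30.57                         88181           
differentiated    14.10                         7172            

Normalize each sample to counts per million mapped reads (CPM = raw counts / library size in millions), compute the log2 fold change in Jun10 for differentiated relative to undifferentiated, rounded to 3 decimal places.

-2.504

CPM(undifferentiated) = 88181 / 30.57 = 2884.5600
CPM(differentiated) = 7172 / 14.10 = 508.6525
Fold change = 508.6525 / 2884.5600 = 0.17634
log2(0.17634) = -2.5036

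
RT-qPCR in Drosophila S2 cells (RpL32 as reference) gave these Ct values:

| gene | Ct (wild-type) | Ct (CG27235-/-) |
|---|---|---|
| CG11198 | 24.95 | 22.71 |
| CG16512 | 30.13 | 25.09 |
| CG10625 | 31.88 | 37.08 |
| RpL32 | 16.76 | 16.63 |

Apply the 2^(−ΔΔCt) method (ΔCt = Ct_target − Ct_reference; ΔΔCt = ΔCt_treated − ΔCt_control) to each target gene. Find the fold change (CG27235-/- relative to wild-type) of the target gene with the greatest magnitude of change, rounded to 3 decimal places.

CG11198: ΔΔCt = (22.71−16.63) − (24.95−16.76) = 6.08 − 8.19 = -2.11; fold change = 2^2.11 = 4.317
CG16512: ΔΔCt = (25.09−16.63) − (30.13−16.76) = 8.46 − 13.37 = -4.91; fold change = 2^4.91 = 30.065
CG10625: ΔΔCt = (37.08−16.63) − (31.88−16.76) = 20.45 − 15.12 = 5.33; fold change = 2^-5.33 = 0.025
CG10625 has the largest |ΔΔCt| = 5.33.

0.025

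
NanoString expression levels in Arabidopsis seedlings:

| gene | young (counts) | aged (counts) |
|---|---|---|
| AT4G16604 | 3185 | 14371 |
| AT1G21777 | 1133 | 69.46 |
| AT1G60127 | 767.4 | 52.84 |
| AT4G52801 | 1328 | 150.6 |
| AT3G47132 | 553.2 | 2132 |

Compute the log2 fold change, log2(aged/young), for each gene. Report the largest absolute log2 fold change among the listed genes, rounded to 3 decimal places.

log2(14371/3185) = 2.174  (AT4G16604)
log2(69.46/1133) = -4.028  (AT1G21777)
log2(52.84/767.4) = -3.860  (AT1G60127)
log2(150.6/1328) = -3.140  (AT4G52801)
log2(2132/553.2) = 1.946  (AT3G47132)
The largest magnitude belongs to AT1G21777.

4.028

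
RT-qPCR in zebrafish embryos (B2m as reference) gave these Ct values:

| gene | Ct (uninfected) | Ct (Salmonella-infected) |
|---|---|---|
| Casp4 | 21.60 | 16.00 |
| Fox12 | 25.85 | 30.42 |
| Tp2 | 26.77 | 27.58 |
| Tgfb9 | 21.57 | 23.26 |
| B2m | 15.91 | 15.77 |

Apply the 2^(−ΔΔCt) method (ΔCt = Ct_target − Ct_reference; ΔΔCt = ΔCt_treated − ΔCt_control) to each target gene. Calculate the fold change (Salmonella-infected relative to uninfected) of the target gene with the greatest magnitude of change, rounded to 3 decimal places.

44.017

Casp4: ΔΔCt = (16.00−15.77) − (21.60−15.91) = 0.23 − 5.69 = -5.46; fold change = 2^5.46 = 44.017
Fox12: ΔΔCt = (30.42−15.77) − (25.85−15.91) = 14.65 − 9.94 = 4.71; fold change = 2^-4.71 = 0.038
Tp2: ΔΔCt = (27.58−15.77) − (26.77−15.91) = 11.81 − 10.86 = 0.95; fold change = 2^-0.95 = 0.518
Tgfb9: ΔΔCt = (23.26−15.77) − (21.57−15.91) = 7.49 − 5.66 = 1.83; fold change = 2^-1.83 = 0.281
Casp4 has the largest |ΔΔCt| = 5.46.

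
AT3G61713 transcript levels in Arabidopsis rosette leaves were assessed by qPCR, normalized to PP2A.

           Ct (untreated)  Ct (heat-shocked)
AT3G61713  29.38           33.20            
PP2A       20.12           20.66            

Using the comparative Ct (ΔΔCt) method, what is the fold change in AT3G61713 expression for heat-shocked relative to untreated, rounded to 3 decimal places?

0.103

ΔCt(untreated) = 29.380 − 20.120 = 9.260
ΔCt(heat-shocked) = 33.200 − 20.660 = 12.540
ΔΔCt = 12.540 − 9.260 = 3.280
Fold change = 2^(−3.280) = 0.1029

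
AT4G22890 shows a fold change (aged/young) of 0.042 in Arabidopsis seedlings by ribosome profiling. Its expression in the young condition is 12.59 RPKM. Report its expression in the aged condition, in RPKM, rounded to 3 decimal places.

0.529

aged expression = 12.59 × 0.042 = 0.529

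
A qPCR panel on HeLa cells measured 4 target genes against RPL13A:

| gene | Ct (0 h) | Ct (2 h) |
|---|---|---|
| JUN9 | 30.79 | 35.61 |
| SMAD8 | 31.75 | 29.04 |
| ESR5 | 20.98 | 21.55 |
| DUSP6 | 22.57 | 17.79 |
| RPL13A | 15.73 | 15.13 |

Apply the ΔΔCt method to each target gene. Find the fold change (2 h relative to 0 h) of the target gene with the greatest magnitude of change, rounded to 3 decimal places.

JUN9: ΔΔCt = (35.61−15.13) − (30.79−15.73) = 20.48 − 15.06 = 5.42; fold change = 2^-5.42 = 0.023
SMAD8: ΔΔCt = (29.04−15.13) − (31.75−15.73) = 13.91 − 16.02 = -2.11; fold change = 2^2.11 = 4.317
ESR5: ΔΔCt = (21.55−15.13) − (20.98−15.73) = 6.42 − 5.25 = 1.17; fold change = 2^-1.17 = 0.444
DUSP6: ΔΔCt = (17.79−15.13) − (22.57−15.73) = 2.66 − 6.84 = -4.18; fold change = 2^4.18 = 18.126
JUN9 has the largest |ΔΔCt| = 5.42.

0.023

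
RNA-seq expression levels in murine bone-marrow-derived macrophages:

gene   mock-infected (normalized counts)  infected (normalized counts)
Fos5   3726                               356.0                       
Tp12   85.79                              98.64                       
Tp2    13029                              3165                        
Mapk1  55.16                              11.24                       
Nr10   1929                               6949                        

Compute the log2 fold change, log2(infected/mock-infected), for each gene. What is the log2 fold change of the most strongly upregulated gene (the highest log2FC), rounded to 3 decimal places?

log2(356.0/3726) = -3.388  (Fos5)
log2(98.64/85.79) = 0.201  (Tp12)
log2(3165/13029) = -2.041  (Tp2)
log2(11.24/55.16) = -2.295  (Mapk1)
log2(6949/1929) = 1.849  (Nr10)
Nr10 is most strongly upregulated.

1.849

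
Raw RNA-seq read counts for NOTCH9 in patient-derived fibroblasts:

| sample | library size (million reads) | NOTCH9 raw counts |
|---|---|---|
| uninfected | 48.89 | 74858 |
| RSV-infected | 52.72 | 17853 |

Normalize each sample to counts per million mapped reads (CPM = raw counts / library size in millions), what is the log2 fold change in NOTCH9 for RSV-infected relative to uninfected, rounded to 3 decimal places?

-2.177

CPM(uninfected) = 74858 / 48.89 = 1531.1516
CPM(RSV-infected) = 17853 / 52.72 = 338.6381
Fold change = 338.6381 / 1531.1516 = 0.22117
log2(0.22117) = -2.1768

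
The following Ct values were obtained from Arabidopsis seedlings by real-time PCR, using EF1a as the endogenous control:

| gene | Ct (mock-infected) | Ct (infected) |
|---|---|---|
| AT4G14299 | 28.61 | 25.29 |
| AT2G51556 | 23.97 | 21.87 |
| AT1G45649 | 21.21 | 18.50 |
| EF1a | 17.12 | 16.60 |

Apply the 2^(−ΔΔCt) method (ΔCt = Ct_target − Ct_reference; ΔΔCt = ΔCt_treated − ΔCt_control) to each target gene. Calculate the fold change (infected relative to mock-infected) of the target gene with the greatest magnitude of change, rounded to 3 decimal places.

AT4G14299: ΔΔCt = (25.29−16.60) − (28.61−17.12) = 8.69 − 11.49 = -2.80; fold change = 2^2.80 = 6.964
AT2G51556: ΔΔCt = (21.87−16.60) − (23.97−17.12) = 5.27 − 6.85 = -1.58; fold change = 2^1.58 = 2.990
AT1G45649: ΔΔCt = (18.50−16.60) − (21.21−17.12) = 1.90 − 4.09 = -2.19; fold change = 2^2.19 = 4.563
AT4G14299 has the largest |ΔΔCt| = 2.80.

6.964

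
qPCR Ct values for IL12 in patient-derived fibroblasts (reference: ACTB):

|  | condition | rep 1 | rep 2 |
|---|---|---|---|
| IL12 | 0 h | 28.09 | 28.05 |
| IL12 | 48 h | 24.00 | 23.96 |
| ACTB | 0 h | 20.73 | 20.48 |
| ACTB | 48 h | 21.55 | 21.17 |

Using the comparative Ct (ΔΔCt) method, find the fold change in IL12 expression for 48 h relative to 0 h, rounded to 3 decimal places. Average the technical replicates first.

28.740

Mean Ct: IL12 0 h 28.070; IL12 48 h 23.980; ACTB 0 h 20.605; ACTB 48 h 21.360
ΔCt(0 h) = 28.070 − 20.605 = 7.465
ΔCt(48 h) = 23.980 − 21.360 = 2.620
ΔΔCt = 2.620 − 7.465 = -4.845
Fold change = 2^(−(-4.845)) = 2^4.845 = 28.7402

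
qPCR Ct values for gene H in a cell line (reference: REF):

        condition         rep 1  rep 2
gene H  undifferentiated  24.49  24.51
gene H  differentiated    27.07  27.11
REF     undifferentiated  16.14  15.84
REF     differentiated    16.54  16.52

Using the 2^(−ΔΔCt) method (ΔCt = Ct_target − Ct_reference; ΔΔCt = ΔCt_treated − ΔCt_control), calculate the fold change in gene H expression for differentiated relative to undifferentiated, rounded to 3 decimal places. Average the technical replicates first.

Mean Ct: gene H undifferentiated 24.500; gene H differentiated 27.090; REF undifferentiated 15.990; REF differentiated 16.530
ΔCt(undifferentiated) = 24.500 − 15.990 = 8.510
ΔCt(differentiated) = 27.090 − 16.530 = 10.560
ΔΔCt = 10.560 − 8.510 = 2.050
Fold change = 2^(−2.050) = 0.2415

0.241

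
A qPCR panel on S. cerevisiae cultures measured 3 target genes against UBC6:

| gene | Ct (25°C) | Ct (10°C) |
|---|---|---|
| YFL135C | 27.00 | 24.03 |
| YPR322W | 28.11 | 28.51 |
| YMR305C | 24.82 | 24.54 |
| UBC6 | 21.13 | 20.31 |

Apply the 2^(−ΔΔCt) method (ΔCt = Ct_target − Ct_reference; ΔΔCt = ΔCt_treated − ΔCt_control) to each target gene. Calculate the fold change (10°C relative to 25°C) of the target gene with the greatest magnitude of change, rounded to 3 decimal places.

YFL135C: ΔΔCt = (24.03−20.31) − (27.00−21.13) = 3.72 − 5.87 = -2.15; fold change = 2^2.15 = 4.438
YPR322W: ΔΔCt = (28.51−20.31) − (28.11−21.13) = 8.20 − 6.98 = 1.22; fold change = 2^-1.22 = 0.429
YMR305C: ΔΔCt = (24.54−20.31) − (24.82−21.13) = 4.23 − 3.69 = 0.54; fold change = 2^-0.54 = 0.688
YFL135C has the largest |ΔΔCt| = 2.15.

4.438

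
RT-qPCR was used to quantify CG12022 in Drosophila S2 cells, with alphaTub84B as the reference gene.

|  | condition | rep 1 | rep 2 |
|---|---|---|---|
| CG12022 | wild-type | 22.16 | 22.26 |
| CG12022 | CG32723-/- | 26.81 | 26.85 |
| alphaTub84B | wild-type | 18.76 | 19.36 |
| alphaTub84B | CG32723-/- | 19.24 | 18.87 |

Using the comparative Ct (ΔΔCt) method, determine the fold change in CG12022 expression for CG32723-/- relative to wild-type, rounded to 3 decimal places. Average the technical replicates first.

0.041

Mean Ct: CG12022 wild-type 22.210; CG12022 CG32723-/- 26.830; alphaTub84B wild-type 19.060; alphaTub84B CG32723-/- 19.055
ΔCt(wild-type) = 22.210 − 19.060 = 3.150
ΔCt(CG32723-/-) = 26.830 − 19.055 = 7.775
ΔΔCt = 7.775 − 3.150 = 4.625
Fold change = 2^(−4.625) = 0.0405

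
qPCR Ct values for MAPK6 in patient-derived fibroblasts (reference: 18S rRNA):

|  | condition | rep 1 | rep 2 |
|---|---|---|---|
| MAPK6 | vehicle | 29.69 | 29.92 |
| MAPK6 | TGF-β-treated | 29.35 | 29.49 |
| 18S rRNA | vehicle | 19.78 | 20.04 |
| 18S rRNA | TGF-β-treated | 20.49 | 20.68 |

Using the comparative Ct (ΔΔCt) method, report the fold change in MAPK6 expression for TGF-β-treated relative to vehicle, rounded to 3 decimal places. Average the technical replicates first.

2.085

Mean Ct: MAPK6 vehicle 29.805; MAPK6 TGF-β-treated 29.420; 18S rRNA vehicle 19.910; 18S rRNA TGF-β-treated 20.585
ΔCt(vehicle) = 29.805 − 19.910 = 9.895
ΔCt(TGF-β-treated) = 29.420 − 20.585 = 8.835
ΔΔCt = 8.835 − 9.895 = -1.060
Fold change = 2^(−(-1.060)) = 2^1.060 = 2.0849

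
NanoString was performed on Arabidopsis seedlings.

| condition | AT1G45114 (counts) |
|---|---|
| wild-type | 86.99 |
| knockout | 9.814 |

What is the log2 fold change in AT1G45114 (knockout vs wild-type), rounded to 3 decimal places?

-3.148

Fold change = 9.814 / 86.99 = 0.1128
log2(0.1128) = -3.1479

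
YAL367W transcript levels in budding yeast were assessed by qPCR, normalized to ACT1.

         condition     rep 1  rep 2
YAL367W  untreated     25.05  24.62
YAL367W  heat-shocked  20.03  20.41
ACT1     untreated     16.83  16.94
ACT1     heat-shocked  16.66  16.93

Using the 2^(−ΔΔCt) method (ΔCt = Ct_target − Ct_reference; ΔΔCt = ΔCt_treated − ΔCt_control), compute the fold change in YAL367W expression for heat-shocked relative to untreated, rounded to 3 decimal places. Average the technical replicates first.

Mean Ct: YAL367W untreated 24.835; YAL367W heat-shocked 20.220; ACT1 untreated 16.885; ACT1 heat-shocked 16.795
ΔCt(untreated) = 24.835 − 16.885 = 7.950
ΔCt(heat-shocked) = 20.220 − 16.795 = 3.425
ΔΔCt = 3.425 − 7.950 = -4.525
Fold change = 2^(−(-4.525)) = 2^4.525 = 23.0229

23.023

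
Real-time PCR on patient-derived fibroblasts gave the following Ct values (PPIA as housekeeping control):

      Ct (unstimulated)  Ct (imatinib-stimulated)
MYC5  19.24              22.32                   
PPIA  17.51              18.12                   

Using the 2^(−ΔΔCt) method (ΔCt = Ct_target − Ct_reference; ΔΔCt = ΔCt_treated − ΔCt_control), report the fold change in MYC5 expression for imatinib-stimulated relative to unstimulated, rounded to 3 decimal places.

ΔCt(unstimulated) = 19.240 − 17.510 = 1.730
ΔCt(imatinib-stimulated) = 22.320 − 18.120 = 4.200
ΔΔCt = 4.200 − 1.730 = 2.470
Fold change = 2^(−2.470) = 0.1805

0.180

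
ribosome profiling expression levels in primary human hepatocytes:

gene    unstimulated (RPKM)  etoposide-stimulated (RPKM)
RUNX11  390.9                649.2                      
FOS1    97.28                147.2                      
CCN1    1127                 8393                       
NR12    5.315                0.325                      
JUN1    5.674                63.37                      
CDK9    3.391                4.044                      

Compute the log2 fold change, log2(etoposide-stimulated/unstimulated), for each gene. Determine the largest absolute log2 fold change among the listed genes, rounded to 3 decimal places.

log2(649.2/390.9) = 0.732  (RUNX11)
log2(147.2/97.28) = 0.598  (FOS1)
log2(8393/1127) = 2.897  (CCN1)
log2(0.325/5.315) = -4.032  (NR12)
log2(63.37/5.674) = 3.481  (JUN1)
log2(4.044/3.391) = 0.254  (CDK9)
The largest magnitude belongs to NR12.

4.032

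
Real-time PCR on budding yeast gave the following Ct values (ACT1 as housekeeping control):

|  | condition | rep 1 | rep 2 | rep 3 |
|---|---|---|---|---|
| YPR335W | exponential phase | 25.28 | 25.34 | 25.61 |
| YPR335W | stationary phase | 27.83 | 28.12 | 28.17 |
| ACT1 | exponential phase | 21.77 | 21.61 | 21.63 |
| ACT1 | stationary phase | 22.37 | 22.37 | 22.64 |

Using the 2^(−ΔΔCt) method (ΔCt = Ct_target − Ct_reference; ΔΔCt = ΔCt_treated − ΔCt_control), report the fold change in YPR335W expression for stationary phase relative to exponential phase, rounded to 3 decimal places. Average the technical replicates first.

Mean Ct: YPR335W exponential phase 25.410; YPR335W stationary phase 28.040; ACT1 exponential phase 21.670; ACT1 stationary phase 22.460
ΔCt(exponential phase) = 25.410 − 21.670 = 3.740
ΔCt(stationary phase) = 28.040 − 22.460 = 5.580
ΔΔCt = 5.580 − 3.740 = 1.840
Fold change = 2^(−1.840) = 0.2793

0.279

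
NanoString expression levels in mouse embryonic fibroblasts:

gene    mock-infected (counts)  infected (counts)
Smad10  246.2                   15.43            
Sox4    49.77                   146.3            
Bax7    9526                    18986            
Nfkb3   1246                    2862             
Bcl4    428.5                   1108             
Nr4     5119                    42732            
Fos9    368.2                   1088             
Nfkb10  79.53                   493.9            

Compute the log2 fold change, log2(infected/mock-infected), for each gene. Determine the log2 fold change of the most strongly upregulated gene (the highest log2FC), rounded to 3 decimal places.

3.061

log2(15.43/246.2) = -3.996  (Smad10)
log2(146.3/49.77) = 1.556  (Sox4)
log2(18986/9526) = 0.995  (Bax7)
log2(2862/1246) = 1.200  (Nfkb3)
log2(1108/428.5) = 1.371  (Bcl4)
log2(42732/5119) = 3.061  (Nr4)
log2(1088/368.2) = 1.563  (Fos9)
log2(493.9/79.53) = 2.635  (Nfkb10)
Nr4 is most strongly upregulated.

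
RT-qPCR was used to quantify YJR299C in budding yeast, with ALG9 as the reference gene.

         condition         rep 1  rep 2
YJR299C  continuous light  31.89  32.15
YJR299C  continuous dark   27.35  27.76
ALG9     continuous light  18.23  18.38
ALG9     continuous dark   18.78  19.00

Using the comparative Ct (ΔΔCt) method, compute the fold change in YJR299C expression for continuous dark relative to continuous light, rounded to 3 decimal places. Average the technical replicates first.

Mean Ct: YJR299C continuous light 32.020; YJR299C continuous dark 27.555; ALG9 continuous light 18.305; ALG9 continuous dark 18.890
ΔCt(continuous light) = 32.020 − 18.305 = 13.715
ΔCt(continuous dark) = 27.555 − 18.890 = 8.665
ΔΔCt = 8.665 − 13.715 = -5.050
Fold change = 2^(−(-5.050)) = 2^5.050 = 33.1285

33.128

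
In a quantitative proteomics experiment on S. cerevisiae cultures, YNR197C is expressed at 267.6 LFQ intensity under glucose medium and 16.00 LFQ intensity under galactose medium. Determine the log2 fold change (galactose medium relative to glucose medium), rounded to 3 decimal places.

-4.064

Fold change = 16.00 / 267.6 = 0.0598
log2(0.0598) = -4.0639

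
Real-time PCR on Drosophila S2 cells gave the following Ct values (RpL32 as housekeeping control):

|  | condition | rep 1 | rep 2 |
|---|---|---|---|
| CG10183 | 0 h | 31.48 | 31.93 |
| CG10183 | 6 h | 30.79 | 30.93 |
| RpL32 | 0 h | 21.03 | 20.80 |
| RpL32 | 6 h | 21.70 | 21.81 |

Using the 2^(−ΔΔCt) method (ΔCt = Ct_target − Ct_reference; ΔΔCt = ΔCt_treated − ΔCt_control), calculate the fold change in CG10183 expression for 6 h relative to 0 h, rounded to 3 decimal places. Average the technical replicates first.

3.215

Mean Ct: CG10183 0 h 31.705; CG10183 6 h 30.860; RpL32 0 h 20.915; RpL32 6 h 21.755
ΔCt(0 h) = 31.705 − 20.915 = 10.790
ΔCt(6 h) = 30.860 − 21.755 = 9.105
ΔΔCt = 9.105 − 10.790 = -1.685
Fold change = 2^(−(-1.685)) = 2^1.685 = 3.2154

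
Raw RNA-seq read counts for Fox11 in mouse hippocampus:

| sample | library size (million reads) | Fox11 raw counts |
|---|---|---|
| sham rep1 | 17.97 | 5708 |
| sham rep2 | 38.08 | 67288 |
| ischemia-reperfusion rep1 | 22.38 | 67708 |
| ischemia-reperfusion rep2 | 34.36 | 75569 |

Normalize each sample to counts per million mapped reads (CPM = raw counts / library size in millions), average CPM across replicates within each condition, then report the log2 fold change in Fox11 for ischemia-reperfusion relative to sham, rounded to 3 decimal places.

CPM(sham rep1) = 5708 / 17.97 = 317.6405
CPM(sham rep2) = 67288 / 38.08 = 1767.0168
CPM(ischemia-reperfusion rep1) = 67708 / 22.38 = 3025.3798
CPM(ischemia-reperfusion rep2) = 75569 / 34.36 = 2199.3306
mean CPM(sham) = 1042.3287; mean CPM(ischemia-reperfusion) = 2612.3552
Fold change = 2612.3552 / 1042.3287 = 2.50627
log2(2.50627) = 1.3255

1.326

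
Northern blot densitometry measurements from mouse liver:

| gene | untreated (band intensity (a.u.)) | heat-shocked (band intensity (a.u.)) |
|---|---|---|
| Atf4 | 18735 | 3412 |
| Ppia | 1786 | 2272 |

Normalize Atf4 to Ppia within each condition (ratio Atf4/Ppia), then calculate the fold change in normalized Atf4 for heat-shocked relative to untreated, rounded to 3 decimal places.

Atf4/Ppia (untreated) = 18735 / 1786 = 10.49
Atf4/Ppia (heat-shocked) = 3412 / 2272 = 1.5018
Fold change = 1.5018 / 10.49 = 0.1432

0.143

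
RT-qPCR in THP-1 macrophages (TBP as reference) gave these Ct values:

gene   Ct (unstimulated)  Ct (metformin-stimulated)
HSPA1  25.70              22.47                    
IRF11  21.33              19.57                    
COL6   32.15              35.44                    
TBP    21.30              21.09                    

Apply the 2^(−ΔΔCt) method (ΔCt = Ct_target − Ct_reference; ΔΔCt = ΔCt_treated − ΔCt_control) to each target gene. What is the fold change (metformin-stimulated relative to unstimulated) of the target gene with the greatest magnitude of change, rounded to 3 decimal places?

HSPA1: ΔΔCt = (22.47−21.09) − (25.70−21.30) = 1.38 − 4.40 = -3.02; fold change = 2^3.02 = 8.112
IRF11: ΔΔCt = (19.57−21.09) − (21.33−21.30) = -1.52 − 0.03 = -1.55; fold change = 2^1.55 = 2.928
COL6: ΔΔCt = (35.44−21.09) − (32.15−21.30) = 14.35 − 10.85 = 3.50; fold change = 2^-3.50 = 0.088
COL6 has the largest |ΔΔCt| = 3.50.

0.088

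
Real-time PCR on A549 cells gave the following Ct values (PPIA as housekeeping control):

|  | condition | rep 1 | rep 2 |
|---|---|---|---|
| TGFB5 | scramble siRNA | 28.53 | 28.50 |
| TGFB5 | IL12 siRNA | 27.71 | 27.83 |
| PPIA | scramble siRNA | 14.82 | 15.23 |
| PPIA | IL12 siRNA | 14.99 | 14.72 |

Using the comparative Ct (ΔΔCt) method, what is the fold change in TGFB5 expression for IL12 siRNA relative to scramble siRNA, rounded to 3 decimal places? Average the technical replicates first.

Mean Ct: TGFB5 scramble siRNA 28.515; TGFB5 IL12 siRNA 27.770; PPIA scramble siRNA 15.025; PPIA IL12 siRNA 14.855
ΔCt(scramble siRNA) = 28.515 − 15.025 = 13.490
ΔCt(IL12 siRNA) = 27.770 − 14.855 = 12.915
ΔΔCt = 12.915 − 13.490 = -0.575
Fold change = 2^(−(-0.575)) = 2^0.575 = 1.4897

1.490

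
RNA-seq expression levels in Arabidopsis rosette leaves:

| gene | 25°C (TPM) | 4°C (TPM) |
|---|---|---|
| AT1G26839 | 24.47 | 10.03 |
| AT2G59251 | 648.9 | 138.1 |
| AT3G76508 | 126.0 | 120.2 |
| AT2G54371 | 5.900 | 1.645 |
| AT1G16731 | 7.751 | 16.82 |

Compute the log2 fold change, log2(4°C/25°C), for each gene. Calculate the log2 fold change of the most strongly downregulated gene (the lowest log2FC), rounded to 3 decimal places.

log2(10.03/24.47) = -1.287  (AT1G26839)
log2(138.1/648.9) = -2.232  (AT2G59251)
log2(120.2/126.0) = -0.068  (AT3G76508)
log2(1.645/5.900) = -1.843  (AT2G54371)
log2(16.82/7.751) = 1.118  (AT1G16731)
AT2G59251 is most strongly downregulated.

-2.232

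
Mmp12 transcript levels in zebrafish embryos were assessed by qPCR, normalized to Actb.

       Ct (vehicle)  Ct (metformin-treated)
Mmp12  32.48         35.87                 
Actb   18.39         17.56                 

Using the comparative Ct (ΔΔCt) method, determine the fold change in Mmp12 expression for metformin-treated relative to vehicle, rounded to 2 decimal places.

0.05

ΔCt(vehicle) = 32.480 − 18.390 = 14.090
ΔCt(metformin-treated) = 35.870 − 17.560 = 18.310
ΔΔCt = 18.310 − 14.090 = 4.220
Fold change = 2^(−4.220) = 0.054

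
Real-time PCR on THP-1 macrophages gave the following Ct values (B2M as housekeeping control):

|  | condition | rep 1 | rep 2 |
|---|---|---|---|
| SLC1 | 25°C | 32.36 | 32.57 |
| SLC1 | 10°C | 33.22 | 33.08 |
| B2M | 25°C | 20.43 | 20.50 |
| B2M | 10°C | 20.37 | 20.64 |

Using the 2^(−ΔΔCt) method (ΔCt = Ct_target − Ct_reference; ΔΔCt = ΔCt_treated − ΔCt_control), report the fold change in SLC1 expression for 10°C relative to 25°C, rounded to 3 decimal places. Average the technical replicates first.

0.639

Mean Ct: SLC1 25°C 32.465; SLC1 10°C 33.150; B2M 25°C 20.465; B2M 10°C 20.505
ΔCt(25°C) = 32.465 − 20.465 = 12.000
ΔCt(10°C) = 33.150 − 20.505 = 12.645
ΔΔCt = 12.645 − 12.000 = 0.645
Fold change = 2^(−0.645) = 0.6395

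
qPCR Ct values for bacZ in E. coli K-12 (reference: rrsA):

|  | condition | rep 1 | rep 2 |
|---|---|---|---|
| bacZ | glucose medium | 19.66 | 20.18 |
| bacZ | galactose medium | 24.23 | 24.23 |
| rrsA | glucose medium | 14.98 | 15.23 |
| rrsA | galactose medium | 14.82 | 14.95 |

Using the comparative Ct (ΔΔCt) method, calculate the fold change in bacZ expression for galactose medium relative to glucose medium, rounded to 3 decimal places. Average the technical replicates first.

Mean Ct: bacZ glucose medium 19.920; bacZ galactose medium 24.230; rrsA glucose medium 15.105; rrsA galactose medium 14.885
ΔCt(glucose medium) = 19.920 − 15.105 = 4.815
ΔCt(galactose medium) = 24.230 − 14.885 = 9.345
ΔΔCt = 9.345 − 4.815 = 4.530
Fold change = 2^(−4.530) = 0.0433

0.043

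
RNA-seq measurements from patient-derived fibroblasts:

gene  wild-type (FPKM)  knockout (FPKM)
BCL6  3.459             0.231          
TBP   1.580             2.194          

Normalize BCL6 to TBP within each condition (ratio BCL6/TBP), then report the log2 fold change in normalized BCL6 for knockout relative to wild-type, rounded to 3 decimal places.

BCL6/TBP (wild-type) = 3.459 / 1.580 = 2.1892
BCL6/TBP (knockout) = 0.231 / 2.194 = 0.10529
Fold change = 0.10529 / 2.1892 = 0.0481
log2(0.0481) = -4.3780

-4.378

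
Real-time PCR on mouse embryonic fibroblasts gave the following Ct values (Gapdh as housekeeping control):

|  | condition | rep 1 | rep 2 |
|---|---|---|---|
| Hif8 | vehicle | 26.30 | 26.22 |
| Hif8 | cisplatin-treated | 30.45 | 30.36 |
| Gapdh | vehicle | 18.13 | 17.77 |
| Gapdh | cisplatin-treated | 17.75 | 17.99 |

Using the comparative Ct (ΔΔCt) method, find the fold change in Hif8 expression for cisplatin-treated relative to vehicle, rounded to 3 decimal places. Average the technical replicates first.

0.053

Mean Ct: Hif8 vehicle 26.260; Hif8 cisplatin-treated 30.405; Gapdh vehicle 17.950; Gapdh cisplatin-treated 17.870
ΔCt(vehicle) = 26.260 − 17.950 = 8.310
ΔCt(cisplatin-treated) = 30.405 − 17.870 = 12.535
ΔΔCt = 12.535 − 8.310 = 4.225
Fold change = 2^(−4.225) = 0.0535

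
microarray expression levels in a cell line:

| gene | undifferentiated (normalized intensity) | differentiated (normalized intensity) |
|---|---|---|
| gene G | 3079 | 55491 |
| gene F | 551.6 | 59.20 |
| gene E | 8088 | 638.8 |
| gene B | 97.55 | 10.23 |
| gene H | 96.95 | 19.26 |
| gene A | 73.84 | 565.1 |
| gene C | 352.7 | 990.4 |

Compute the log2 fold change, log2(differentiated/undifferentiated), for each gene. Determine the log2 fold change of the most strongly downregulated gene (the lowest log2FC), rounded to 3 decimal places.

-3.662

log2(55491/3079) = 4.172  (gene G)
log2(59.20/551.6) = -3.220  (gene F)
log2(638.8/8088) = -3.662  (gene E)
log2(10.23/97.55) = -3.253  (gene B)
log2(19.26/96.95) = -2.332  (gene H)
log2(565.1/73.84) = 2.936  (gene A)
log2(990.4/352.7) = 1.490  (gene C)
gene E is most strongly downregulated.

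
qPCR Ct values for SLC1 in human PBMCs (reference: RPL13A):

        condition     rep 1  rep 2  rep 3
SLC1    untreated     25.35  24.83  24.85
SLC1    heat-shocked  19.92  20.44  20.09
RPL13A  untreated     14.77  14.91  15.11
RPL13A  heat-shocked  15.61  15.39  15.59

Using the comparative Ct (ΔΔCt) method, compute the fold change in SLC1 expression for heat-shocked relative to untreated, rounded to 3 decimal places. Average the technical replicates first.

44.017

Mean Ct: SLC1 untreated 25.010; SLC1 heat-shocked 20.150; RPL13A untreated 14.930; RPL13A heat-shocked 15.530
ΔCt(untreated) = 25.010 − 14.930 = 10.080
ΔCt(heat-shocked) = 20.150 − 15.530 = 4.620
ΔΔCt = 4.620 − 10.080 = -5.460
Fold change = 2^(−(-5.460)) = 2^5.460 = 44.0173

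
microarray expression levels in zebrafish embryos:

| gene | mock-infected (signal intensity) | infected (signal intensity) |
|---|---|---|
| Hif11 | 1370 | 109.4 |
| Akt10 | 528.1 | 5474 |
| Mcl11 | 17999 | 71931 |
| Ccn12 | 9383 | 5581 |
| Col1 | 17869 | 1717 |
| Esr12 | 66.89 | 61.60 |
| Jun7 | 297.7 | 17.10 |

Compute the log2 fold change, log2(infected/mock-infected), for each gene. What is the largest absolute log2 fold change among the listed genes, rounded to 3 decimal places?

log2(109.4/1370) = -3.646  (Hif11)
log2(5474/528.1) = 3.374  (Akt10)
log2(71931/17999) = 1.999  (Mcl11)
log2(5581/9383) = -0.750  (Ccn12)
log2(1717/17869) = -3.379  (Col1)
log2(61.60/66.89) = -0.119  (Esr12)
log2(17.10/297.7) = -4.122  (Jun7)
The largest magnitude belongs to Jun7.

4.122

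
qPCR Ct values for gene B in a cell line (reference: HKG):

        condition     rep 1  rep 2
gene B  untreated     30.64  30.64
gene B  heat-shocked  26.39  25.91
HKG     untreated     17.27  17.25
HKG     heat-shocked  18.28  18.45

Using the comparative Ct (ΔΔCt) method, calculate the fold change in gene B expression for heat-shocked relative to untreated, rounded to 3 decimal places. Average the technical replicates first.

Mean Ct: gene B untreated 30.640; gene B heat-shocked 26.150; HKG untreated 17.260; HKG heat-shocked 18.365
ΔCt(untreated) = 30.640 − 17.260 = 13.380
ΔCt(heat-shocked) = 26.150 − 18.365 = 7.785
ΔΔCt = 7.785 − 13.380 = -5.595
Fold change = 2^(−(-5.595)) = 2^5.595 = 48.3351

48.335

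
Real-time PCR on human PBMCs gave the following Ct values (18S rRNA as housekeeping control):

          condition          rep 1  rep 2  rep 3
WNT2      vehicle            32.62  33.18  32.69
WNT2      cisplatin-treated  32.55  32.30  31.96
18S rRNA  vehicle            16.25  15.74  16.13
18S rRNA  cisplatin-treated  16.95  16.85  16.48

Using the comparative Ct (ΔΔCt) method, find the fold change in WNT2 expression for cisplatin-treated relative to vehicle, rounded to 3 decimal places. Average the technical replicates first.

2.428

Mean Ct: WNT2 vehicle 32.830; WNT2 cisplatin-treated 32.270; 18S rRNA vehicle 16.040; 18S rRNA cisplatin-treated 16.760
ΔCt(vehicle) = 32.830 − 16.040 = 16.790
ΔCt(cisplatin-treated) = 32.270 − 16.760 = 15.510
ΔΔCt = 15.510 − 16.790 = -1.280
Fold change = 2^(−(-1.280)) = 2^1.280 = 2.4284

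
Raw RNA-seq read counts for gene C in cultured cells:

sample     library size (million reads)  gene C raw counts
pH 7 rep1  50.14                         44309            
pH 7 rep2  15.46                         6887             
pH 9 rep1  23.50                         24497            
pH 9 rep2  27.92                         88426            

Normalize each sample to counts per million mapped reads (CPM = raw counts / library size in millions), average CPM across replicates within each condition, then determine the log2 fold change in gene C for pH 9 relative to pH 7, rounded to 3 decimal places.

CPM(pH 7 rep1) = 44309 / 50.14 = 883.7056
CPM(pH 7 rep2) = 6887 / 15.46 = 445.4722
CPM(pH 9 rep1) = 24497 / 23.50 = 1042.4255
CPM(pH 9 rep2) = 88426 / 27.92 = 3167.1203
mean CPM(pH 7) = 664.5889; mean CPM(pH 9) = 2104.7729
Fold change = 2104.7729 / 664.5889 = 3.16703
log2(3.16703) = 1.6631

1.663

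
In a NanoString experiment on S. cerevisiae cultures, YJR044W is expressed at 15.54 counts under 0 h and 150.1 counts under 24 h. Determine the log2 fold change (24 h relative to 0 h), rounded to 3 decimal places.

Fold change = 150.1 / 15.54 = 9.6589
log2(9.6589) = 3.2719

3.272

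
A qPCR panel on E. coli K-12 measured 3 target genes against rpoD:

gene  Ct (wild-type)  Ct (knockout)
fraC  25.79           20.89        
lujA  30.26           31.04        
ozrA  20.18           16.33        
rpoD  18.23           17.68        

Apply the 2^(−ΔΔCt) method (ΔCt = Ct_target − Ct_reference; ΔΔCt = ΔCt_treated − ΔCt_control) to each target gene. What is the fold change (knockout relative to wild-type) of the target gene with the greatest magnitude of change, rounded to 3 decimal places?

fraC: ΔΔCt = (20.89−17.68) − (25.79−18.23) = 3.21 − 7.56 = -4.35; fold change = 2^4.35 = 20.393
lujA: ΔΔCt = (31.04−17.68) − (30.26−18.23) = 13.36 − 12.03 = 1.33; fold change = 2^-1.33 = 0.398
ozrA: ΔΔCt = (16.33−17.68) − (20.18−18.23) = -1.35 − 1.95 = -3.30; fold change = 2^3.30 = 9.849
fraC has the largest |ΔΔCt| = 4.35.

20.393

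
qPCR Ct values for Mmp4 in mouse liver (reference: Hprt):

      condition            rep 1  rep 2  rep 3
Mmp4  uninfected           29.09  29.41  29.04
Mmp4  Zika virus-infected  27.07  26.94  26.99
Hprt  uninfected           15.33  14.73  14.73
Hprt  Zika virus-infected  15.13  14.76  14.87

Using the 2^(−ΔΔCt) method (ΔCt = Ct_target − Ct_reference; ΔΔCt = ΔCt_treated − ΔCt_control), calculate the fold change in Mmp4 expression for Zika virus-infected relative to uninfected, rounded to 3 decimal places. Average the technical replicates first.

4.500

Mean Ct: Mmp4 uninfected 29.180; Mmp4 Zika virus-infected 27.000; Hprt uninfected 14.930; Hprt Zika virus-infected 14.920
ΔCt(uninfected) = 29.180 − 14.930 = 14.250
ΔCt(Zika virus-infected) = 27.000 − 14.920 = 12.080
ΔΔCt = 12.080 − 14.250 = -2.170
Fold change = 2^(−(-2.170)) = 2^2.170 = 4.5002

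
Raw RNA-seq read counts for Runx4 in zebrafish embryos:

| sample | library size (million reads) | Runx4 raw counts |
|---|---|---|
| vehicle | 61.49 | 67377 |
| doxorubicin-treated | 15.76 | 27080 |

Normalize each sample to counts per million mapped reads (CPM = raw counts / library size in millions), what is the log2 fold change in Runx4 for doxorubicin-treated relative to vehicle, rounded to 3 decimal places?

0.649

CPM(vehicle) = 67377 / 61.49 = 1095.7391
CPM(doxorubicin-treated) = 27080 / 15.76 = 1718.2741
Fold change = 1718.2741 / 1095.7391 = 1.56814
log2(1.56814) = 0.6491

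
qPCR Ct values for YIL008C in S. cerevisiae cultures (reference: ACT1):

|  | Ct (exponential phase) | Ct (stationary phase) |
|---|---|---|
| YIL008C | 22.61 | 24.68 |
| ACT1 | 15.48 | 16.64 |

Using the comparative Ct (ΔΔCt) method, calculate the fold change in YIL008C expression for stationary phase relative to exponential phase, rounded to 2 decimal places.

0.53

ΔCt(exponential phase) = 22.610 − 15.480 = 7.130
ΔCt(stationary phase) = 24.680 − 16.640 = 8.040
ΔΔCt = 8.040 − 7.130 = 0.910
Fold change = 2^(−0.910) = 0.532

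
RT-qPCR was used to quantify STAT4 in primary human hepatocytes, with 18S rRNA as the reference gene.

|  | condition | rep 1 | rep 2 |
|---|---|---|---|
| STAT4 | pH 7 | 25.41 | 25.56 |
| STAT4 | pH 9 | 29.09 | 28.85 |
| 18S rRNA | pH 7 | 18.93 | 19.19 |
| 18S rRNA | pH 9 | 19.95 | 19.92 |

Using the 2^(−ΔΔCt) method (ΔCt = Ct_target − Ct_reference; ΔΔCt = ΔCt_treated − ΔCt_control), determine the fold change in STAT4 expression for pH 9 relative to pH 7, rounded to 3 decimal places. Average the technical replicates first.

Mean Ct: STAT4 pH 7 25.485; STAT4 pH 9 28.970; 18S rRNA pH 7 19.060; 18S rRNA pH 9 19.935
ΔCt(pH 7) = 25.485 − 19.060 = 6.425
ΔCt(pH 9) = 28.970 − 19.935 = 9.035
ΔΔCt = 9.035 − 6.425 = 2.610
Fold change = 2^(−2.610) = 0.1638

0.164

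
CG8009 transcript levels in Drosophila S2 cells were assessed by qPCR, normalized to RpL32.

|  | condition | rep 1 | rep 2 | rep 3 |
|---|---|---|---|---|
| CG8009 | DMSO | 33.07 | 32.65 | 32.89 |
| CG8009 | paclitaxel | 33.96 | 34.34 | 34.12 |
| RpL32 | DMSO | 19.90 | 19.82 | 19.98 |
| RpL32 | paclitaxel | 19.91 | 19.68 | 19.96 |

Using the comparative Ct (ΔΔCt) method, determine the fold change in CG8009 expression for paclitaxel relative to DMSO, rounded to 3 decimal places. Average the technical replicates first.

0.401

Mean Ct: CG8009 DMSO 32.870; CG8009 paclitaxel 34.140; RpL32 DMSO 19.900; RpL32 paclitaxel 19.850
ΔCt(DMSO) = 32.870 − 19.900 = 12.970
ΔCt(paclitaxel) = 34.140 − 19.850 = 14.290
ΔΔCt = 14.290 − 12.970 = 1.320
Fold change = 2^(−1.320) = 0.4005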